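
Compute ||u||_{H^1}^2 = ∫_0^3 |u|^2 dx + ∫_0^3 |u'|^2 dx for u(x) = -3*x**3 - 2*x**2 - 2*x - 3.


||u||_{H^1}^2 = 822189/70

The H^1 norm (squared) on an interval (0, L) is
  ||u||_{H^1}^2 = ∫_0^L u(x)^2 dx + ∫_0^L u'(x)^2 dx.
Compute u'(x) = -9*x**2 - 4*x - 2.
Then u(x)^2 = 9*x**6 + 12*x**5 + 16*x**4 + 26*x**3 + 16*x**2 + 12*x + 9 and u'(x)^2 = 81*x**4 + 72*x**3 + 52*x**2 + 16*x + 4.
Integrate each monomial from 0 to 3 using ∫_0^3 c·x^n dx = c·3^(n+1)/(n+1):
  ∫_0^3 u(x)^2 dx = ∫_0^3 (9*x^6 + 12*x^5 + 16*x^4 + 26*x^3 + 16*x^2 + 12*x + 9) dx. Term by term:
    ∫_0^3 9*x^6 dx = 19683/7;  ∫_0^3 12*x^5 dx = 1458;  ∫_0^3 16*x^4 dx = 3888/5;
    ∫_0^3 26*x^3 dx = 1053/2;  ∫_0^3 16*x^2 dx = 144;  ∫_0^3 12*x dx = 54;
    ∫_0^3 9 dx = 27.
  Sum: 19683/7 + 1458 + 3888/5 + 1053/2 + 144 + 54 + 27 = 405927/70.
  ∫_0^3 u'(x)^2 dx = ∫_0^3 (81*x^4 + 72*x^3 + 52*x^2 + 16*x + 4) dx. Term by term:
    ∫_0^3 81*x^4 dx = 19683/5;  ∫_0^3 72*x^3 dx = 1458;  ∫_0^3 52*x^2 dx = 468;
    ∫_0^3 16*x dx = 72;  ∫_0^3 4 dx = 12.
  Sum: 19683/5 + 1458 + 468 + 72 + 12 = 29733/5.
Adding: ||u||_{H^1}^2 = 405927/70 + 29733/5 = 822189/70.


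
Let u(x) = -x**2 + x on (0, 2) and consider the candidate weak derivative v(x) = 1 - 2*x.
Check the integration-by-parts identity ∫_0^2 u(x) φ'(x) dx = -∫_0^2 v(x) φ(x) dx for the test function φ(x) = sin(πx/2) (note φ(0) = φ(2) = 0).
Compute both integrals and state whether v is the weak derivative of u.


LHS = 4/π, RHS = 4/π. Yes, v = u' weakly.

u(x) = -x**2 + x, classical derivative u'(x) = 1 - 2*x.
φ(x) = sin(πx/2), so φ'(x) = π*cos(π*x/2)/2.
Note φ(0) = φ(2) = 0, so the boundary term u·φ vanishes.
LHS = ∫_0^2 u(x) φ'(x) dx = ∫_0^2 (-π*x^2*cos(π*x/2)/2 + π*x*cos(π*x/2)/2) dx. Term by term:
  ∫_0^2 π*x*cos(π*x/2)/2 dx = -4/π;  ∫_0^2 -π*x^2*cos(π*x/2)/2 dx = 8/π.
Sum: -4/π + 8/π = 4/π.
So LHS = 4/π.
∫_0^2 v(x) φ(x) dx = ∫_0^2 (-2*x*sin(π*x/2) + sin(π*x/2)) dx. Term by term:
  ∫_0^2 -2*x*sin(π*x/2) dx = -8/π;  ∫_0^2 sin(π*x/2) dx = 4/π.
Sum: -8/π + 4/π = -4/π.
So RHS = -∫_0^2 v(x) φ(x) dx = 4/π.
LHS = RHS, so the identity holds for this test φ.
Moreover u is smooth here and v(x) = u'(x) = 1 - 2*x pointwise, so the identity holds for every test function. Hence v is the weak derivative of u.


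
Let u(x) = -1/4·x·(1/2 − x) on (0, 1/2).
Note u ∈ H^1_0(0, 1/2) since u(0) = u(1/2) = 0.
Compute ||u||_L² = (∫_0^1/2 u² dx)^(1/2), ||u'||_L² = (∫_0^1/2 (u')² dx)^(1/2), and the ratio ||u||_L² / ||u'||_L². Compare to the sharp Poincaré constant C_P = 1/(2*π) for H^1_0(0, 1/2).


||u||_L² / ||u'||_L² = sqrt(10)/20 < C_P = 1/(2*π).

u(x) = -1/4·x·(1/2 − x), so u'(x) = x/2 - 1/8.
u(x) = -1/4·x·(1/2 − x) vanishes at x = 0 and x = 1/2, so u ∈ H^1_0(0, 1/2). Differentiate via the product rule and integrate the resulting polynomials term by term.
  ∫_0^1/2 u² dx = ∫_0^1/2 (x^4/16 - x^3/16 + x^2/64) dx. Term by term:
    ∫_0^1/2 x^4/16 dx = 1/2560;  ∫_0^1/2 -x^3/16 dx = -1/1024;  ∫_0^1/2 x^2/64 dx = 1/1536.
  Sum: 1/2560 − 1/1024 + 1/1536 = 1/15360.
  ∫_0^1/2 (u')² dx = ∫_0^1/2 (x^2/4 - x/8 + 1/64) dx. Term by term:
    ∫_0^1/2 x^2/4 dx = 1/96;  ∫_0^1/2 -x/8 dx = -1/64;  ∫_0^1/2 1/64 dx = 1/128.
  Sum: 1/96 − 1/64 + 1/128 = 1/384.
∫_0^1/2 u² dx = 1/15360, so ||u||_L² = sqrt(15)/480.
∫_0^1/2 (u')² dx = 1/384, so ||u'||_L² = sqrt(6)/48.
Ratio ||u||_L² / ||u'||_L² = sqrt(10)/20.
Sharp Poincaré constant on H^1_0(0, 1/2) is C_P = L/π = 1/(2*π), achieved by sin(2*π·x).
A polynomial bump cannot attain the sharp Poincaré constant (only the first sine eigenfunction does), so the ratio is strictly less than C_P, consistent with ||u||_L² ≤ C_P ||u'||_L².


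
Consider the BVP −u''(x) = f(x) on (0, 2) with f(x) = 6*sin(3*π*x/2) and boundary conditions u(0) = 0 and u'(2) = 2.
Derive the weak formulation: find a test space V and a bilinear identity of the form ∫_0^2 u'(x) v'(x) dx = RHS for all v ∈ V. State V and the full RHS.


V = {v ∈ H^1(0, 2) : v(0) = 0} (test functions vanish at x = 0 where u is specified); weak form: ∫_0^2 u'v' dx = ∫_0^2 (6*sin(3*π*x/2)) v dx + 2·v(2) for all v ∈ V.

Multiply both sides by a test function v and integrate from 0 to 2:
  ∫_0^2 −u''(x) v(x) dx = ∫_0^2 f(x) v(x) dx.
Integrate the LHS by parts once:
  ∫_0^2 −u'' v dx = −[u'(x) v(x)]_0^2 + ∫_0^2 u'(x) v'(x) dx.
Thus ∫_0^2 u'(x) v'(x) dx = ∫_0^2 f(x) v(x) dx + [u'(x) v(x)]_0^2.
Choose V so that boundary terms are either known or forced to vanish.
Mixed BC: u(0) = 0 (Dirichlet) and u'(2) = 2 (Neumann). Define V = {v ∈ H^1(0, 2) : v(0) = 0}. Then [u' v]_0^2 = u'(2)·v(2) − u'(0)·0 = 2·v(2).
Weak formulation: find u (satisfying any essential BC) such that ∫_0^2 u'(x) v'(x) dx = ∫_0^2 f v dx + 2·v(2) for all v ∈ V (Dirichlet at 0 absorbed into V; Neumann datum at x = 2 contributes the boundary term).
Substituting f(x) = 6*sin(3*π*x/2), the right-hand side is ∫_0^2 (6*sin(3*π*x/2)) v dx + 2·v(2).


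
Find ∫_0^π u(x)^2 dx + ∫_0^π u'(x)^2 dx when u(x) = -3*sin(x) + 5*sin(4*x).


||u||_{H^1(0,π)}^2 = 443*π/2

u'(x) = -3*cos(x) + 20*cos(4*x).
Expand u² and (u')² and integrate term by term on (0, π), using: for integers n ≥ 1, ∫_0^π sin²(nx) dx = ∫_0^π cos²(nx) dx = π/2; for n ≠ n', ∫_0^π sin(nx)sin(n'x) dx = ∫_0^π cos(nx)cos(n'x) dx = 0; and by product-to-sum, ∫_0^π sin(nx)cos(n'x) dx = ½∫_0^π [sin((n+n')x) + sin((n−n')x)] dx, which is 0 when n+n' is even and 2n/(n²−n'²) when n+n' is odd (it need not vanish on (0, π)).
  u² squared terms: (-3)²·∫sin(x)² dx = 9·π/2 = 9*π/2;  (5)²·∫sin(4x)² dx = 25·π/2 = 25*π/2.
  u² cross terms: 2·(-3)·(5)·∫sin(x)·sin(4x) dx = -30·(0) = 0.
  So ∫_0^π u² dx = 9*π/2 + 25*π/2 + 0 = 17*π.
  (u')² squared terms: (-3)²·∫cos(x)² dx = 9·π/2 = 9*π/2;  (20)²·∫cos(4x)² dx = 400·π/2 = 200*π.
  (u')² cross terms: 2·(-3)·(20)·∫cos(x)·cos(4x) dx = -120·(0) = 0.
  So ∫_0^π (u')² dx = 9*π/2 + 200*π + 0 = 409*π/2.
||u||_{H^1}^2 = (17*π) + (409*π/2) = 443*π/2.


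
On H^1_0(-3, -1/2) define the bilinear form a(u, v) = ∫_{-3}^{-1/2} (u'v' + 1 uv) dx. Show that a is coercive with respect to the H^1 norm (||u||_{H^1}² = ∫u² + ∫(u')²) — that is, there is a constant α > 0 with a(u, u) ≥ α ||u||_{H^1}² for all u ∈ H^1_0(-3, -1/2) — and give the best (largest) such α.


α = 1

Coercivity of a(·,·) on H^1_0(-3, -1/2) means a(u, u) ≥ α ||u||_{H^1}² for every u ∈ H^1_0.
The interval has length L = 5/2, and Poincaré/coercivity depend only on L. Here a(u, u) = ∫(u')² + (1)·∫u².
Here c = 1 ≥ 1, so a(u,u) = ∫(u')² + c∫u² ≥ ∫(u')² + ∫u² = ||u||_{H^1}², i.e. α = 1 works. No larger α is possible: a(u,u) ≥ α||u||_{H^1}² means (1−α)∫(u')² ≥ (α−c)∫u², and for the modes u_n = sin(nπ(x−x₀)/L) (x₀ the left endpoint) one has ∫u_n²/∫(u_n')² = (L/(nπ))² → 0, so a(u_n,u_n)/||u_n||_{H^1}² → 1. Hence the optimal constant is α = 1.
Therefore α = 1.


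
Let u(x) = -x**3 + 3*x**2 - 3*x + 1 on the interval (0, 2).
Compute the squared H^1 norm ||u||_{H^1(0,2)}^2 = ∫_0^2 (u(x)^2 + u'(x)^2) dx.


||u||_{H^1}^2 = 136/35

The H^1 norm (squared) on an interval (0, L) is
  ||u||_{H^1}^2 = ∫_0^L u(x)^2 dx + ∫_0^L u'(x)^2 dx.
Compute u'(x) = -3*x**2 + 6*x - 3.
Then u(x)^2 = x**6 - 6*x**5 + 15*x**4 - 20*x**3 + 15*x**2 - 6*x + 1 and u'(x)^2 = 9*x**4 - 36*x**3 + 54*x**2 - 36*x + 9.
Integrate each monomial from 0 to 2 using ∫_0^2 c·x^n dx = c·2^(n+1)/(n+1):
  ∫_0^2 u(x)^2 dx = ∫_0^2 (x^6 - 6*x^5 + 15*x^4 - 20*x^3 + 15*x^2 - 6*x + 1) dx. Term by term:
    ∫_0^2 x^6 dx = 128/7;  ∫_0^2 -6*x^5 dx = -64;  ∫_0^2 15*x^4 dx = 96;
    ∫_0^2 -20*x^3 dx = -80;  ∫_0^2 15*x^2 dx = 40;  ∫_0^2 -6*x dx = -12;
    ∫_0^2 1 dx = 2.
  Sum: 128/7 − 64 + 96 − 80 + 40 − 12 + 2 = 2/7.
  ∫_0^2 u'(x)^2 dx = ∫_0^2 (9*x^4 - 36*x^3 + 54*x^2 - 36*x + 9) dx. Term by term:
    ∫_0^2 9*x^4 dx = 288/5;  ∫_0^2 -36*x^3 dx = -144;  ∫_0^2 54*x^2 dx = 144;
    ∫_0^2 -36*x dx = -72;  ∫_0^2 9 dx = 18.
  Sum: 288/5 − 144 + 144 − 72 + 18 = 18/5.
Adding: ||u||_{H^1}^2 = 2/7 + 18/5 = 136/35.


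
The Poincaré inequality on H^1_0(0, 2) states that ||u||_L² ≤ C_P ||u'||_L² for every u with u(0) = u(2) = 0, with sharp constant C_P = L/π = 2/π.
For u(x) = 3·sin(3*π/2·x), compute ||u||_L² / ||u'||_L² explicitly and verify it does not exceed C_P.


||u||_L² / ||u'||_L² = 2/(3*π) < C_P = 2/π.

u(x) = 3·sin(3*π/2·x), so u'(x) = 9*π*cos(3*π*x/2)/2.
Writing u(x) = A·sin(kπx/L) with A = 3 and k = 3, use ∫_0^L sin²(kπx/L) dx = L/2 and ∫_0^L cos²(kπx/L) dx = L/2.
u² = 9·sin²(3*π/2·x) and (u')² = 81*π^2/4·cos²(3*π/2·x), and each of sin², cos² integrates to L/2 = 1 over (0, 2).
∫_0^2 u² dx = 9, so ||u||_L² = 3.
∫_0^2 (u')² dx = 81*π^2/4, so ||u'||_L² = 9*π/2.
Ratio ||u||_L² / ||u'||_L² = 2/(3*π).
Sharp Poincaré constant on H^1_0(0, 2) is C_P = L/π = 2/π, achieved by sin(π/2·x).
This is the k = 3 harmonic; the ratio L/(kπ) is strictly less than C_P = L/π, consistent with the sharp inequality ||u||_L² ≤ C_P ||u'||_L².


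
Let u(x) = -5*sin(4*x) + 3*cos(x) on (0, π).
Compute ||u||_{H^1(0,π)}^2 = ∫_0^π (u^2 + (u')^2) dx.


||u||_{H^1(0,π)}^2 = -32 + 443*π/2

u'(x) = -3*sin(x) - 20*cos(4*x).
Expand u² and (u')² and integrate term by term on (0, π), using: for integers n ≥ 1, ∫_0^π sin²(nx) dx = ∫_0^π cos²(nx) dx = π/2; for n ≠ n', ∫_0^π sin(nx)sin(n'x) dx = ∫_0^π cos(nx)cos(n'x) dx = 0; and by product-to-sum, ∫_0^π sin(nx)cos(n'x) dx = ½∫_0^π [sin((n+n')x) + sin((n−n')x)] dx, which is 0 when n+n' is even and 2n/(n²−n'²) when n+n' is odd (it need not vanish on (0, π)).
  u² squared terms: (-5)²·∫sin(4x)² dx = 25·π/2 = 25*π/2;  (3)²·∫cos(x)² dx = 9·π/2 = 9*π/2.
  u² cross terms: 2·(-5)·(3)·∫sin(4x)·cos(x) dx = -30·(8/15) = -16.
  So ∫_0^π u² dx = 25*π/2 + 9*π/2 − 16 = -16 + 17*π.
  (u')² squared terms: (-20)²·∫cos(4x)² dx = 400·π/2 = 200*π;  (-3)²·∫sin(x)² dx = 9·π/2 = 9*π/2.
  (u')² cross terms: 2·(-20)·(-3)·∫cos(4x)·sin(x) dx = 120·(-2/15) = -16.
  So ∫_0^π (u')² dx = 200*π + 9*π/2 − 16 = -16 + 409*π/2.
||u||_{H^1}^2 = (-16 + 17*π) + (-16 + 409*π/2) = -32 + 443*π/2.


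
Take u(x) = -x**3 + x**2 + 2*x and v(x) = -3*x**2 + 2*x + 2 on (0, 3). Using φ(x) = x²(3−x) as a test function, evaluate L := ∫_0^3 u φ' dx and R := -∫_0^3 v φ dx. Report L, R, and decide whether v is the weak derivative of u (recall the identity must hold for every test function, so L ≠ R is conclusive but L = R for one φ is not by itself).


LHS = 351/10, RHS = 351/10. Yes, v = u' weakly.

u(x) = -x**3 + x**2 + 2*x, classical derivative u'(x) = -3*x**2 + 2*x + 2.
φ(x) = x²(3−x), so φ'(x) = 3*x*(2 - x).
Note φ(0) = φ(3) = 0, so the boundary term u·φ vanishes.
LHS = ∫_0^3 u(x) φ'(x) dx = ∫_0^3 (3*x^5 - 9*x^4 + 12*x^2) dx. Term by term:
  ∫_0^3 3*x^5 dx = 729/2;  ∫_0^3 -9*x^4 dx = -2187/5;  ∫_0^3 12*x^2 dx = 108.
Sum: 729/2 − 2187/5 + 108 = 351/10.
So LHS = 351/10.
∫_0^3 v(x) φ(x) dx = ∫_0^3 (3*x^5 - 11*x^4 + 4*x^3 + 6*x^2) dx. Term by term:
  ∫_0^3 3*x^5 dx = 729/2;  ∫_0^3 -11*x^4 dx = -2673/5;  ∫_0^3 4*x^3 dx = 81;
  ∫_0^3 6*x^2 dx = 54.
Sum: 729/2 − 2673/5 + 81 + 54 = -351/10.
So RHS = -∫_0^3 v(x) φ(x) dx = 351/10.
LHS = RHS, so the identity holds for this test φ.
Moreover u is smooth here and v(x) = u'(x) = -3*x**2 + 2*x + 2 pointwise, so the identity holds for every test function. Hence v is the weak derivative of u.


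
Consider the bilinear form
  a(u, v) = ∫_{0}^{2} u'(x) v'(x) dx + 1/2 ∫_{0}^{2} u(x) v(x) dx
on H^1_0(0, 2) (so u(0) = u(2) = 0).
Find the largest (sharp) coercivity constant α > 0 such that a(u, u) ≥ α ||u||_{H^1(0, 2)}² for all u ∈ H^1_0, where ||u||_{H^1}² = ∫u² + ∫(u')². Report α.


α = (2 + π^2)/(4 + π^2)

Coercivity of a(·,·) on H^1_0(0, 2) means a(u, u) ≥ α ||u||_{H^1}² for every u ∈ H^1_0.
The interval has length L = 2, and Poincaré/coercivity depend only on L. Here a(u, u) = ∫(u')² + (1/2)·∫u².
Here 0 < c = 1/2 < 1. The condition a(u,u) ≥ α||u||_{H^1}² reads (1−α)∫(u')² ≥ (α−c)∫u². Any admissible α is ≤ 1 (rapidly oscillating u have ∫u²/∫(u')² → 0), and α = 1 would force 0 ≥ (1−c)∫u², impossible since c < 1; so 1−α > 0. By the sharp Poincaré inequality on H^1_0 of an interval of length L, ∫(u')² ≥ (π/L)²∫u² with equality for the first sine mode sin(π(x−x₀)/L) (x₀ the left endpoint), so the inequality holds for all u iff (1−α)(π/L)² ≥ α − c, i.e. α ≤ ((π/L)² + c)/((π/L)² + 1) = (1 + c(L/π)²)/(1 + (L/π)²). With (π/L)² = π^2/4 and c = 1/2, the largest admissible constant is α = ((π/L)² + c)/((π/L)² + 1).
Simplifying, α = (2 + π^2)/(4 + π^2).


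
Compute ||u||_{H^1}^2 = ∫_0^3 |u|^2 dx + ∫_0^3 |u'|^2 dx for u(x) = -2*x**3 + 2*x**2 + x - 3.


||u||_{H^1}^2 = 47436/35

The H^1 norm (squared) on an interval (0, L) is
  ||u||_{H^1}^2 = ∫_0^L u(x)^2 dx + ∫_0^L u'(x)^2 dx.
Compute u'(x) = -6*x**2 + 4*x + 1.
Then u(x)^2 = 4*x**6 - 8*x**5 + 16*x**3 - 11*x**2 - 6*x + 9 and u'(x)^2 = 36*x**4 - 48*x**3 + 4*x**2 + 8*x + 1.
Integrate each monomial from 0 to 3 using ∫_0^3 c·x^n dx = c·3^(n+1)/(n+1):
  ∫_0^3 u(x)^2 dx = ∫_0^3 (4*x^6 - 8*x^5 + 16*x^3 - 11*x^2 - 6*x + 9) dx. Term by term:
    ∫_0^3 4*x^6 dx = 8748/7;  ∫_0^3 -8*x^5 dx = -972;  ∫_0^3 16*x^3 dx = 324;
    ∫_0^3 -11*x^2 dx = -99;  ∫_0^3 -6*x dx = -27;  ∫_0^3 9 dx = 27.
  Sum: 8748/7 − 972 + 324 − 99 − 27 + 27 = 3519/7.
  ∫_0^3 u'(x)^2 dx = ∫_0^3 (36*x^4 - 48*x^3 + 4*x^2 + 8*x + 1) dx. Term by term:
    ∫_0^3 36*x^4 dx = 8748/5;  ∫_0^3 -48*x^3 dx = -972;  ∫_0^3 4*x^2 dx = 36;
    ∫_0^3 8*x dx = 36;  ∫_0^3 1 dx = 3.
  Sum: 8748/5 − 972 + 36 + 36 + 3 = 4263/5.
Adding: ||u||_{H^1}^2 = 3519/7 + 4263/5 = 47436/35.


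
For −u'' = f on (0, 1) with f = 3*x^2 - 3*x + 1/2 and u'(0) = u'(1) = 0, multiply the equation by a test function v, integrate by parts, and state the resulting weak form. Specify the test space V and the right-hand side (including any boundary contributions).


V = H^1(0, 1) (no boundary constraint on v; u is determined up to an additive constant); weak form: ∫_0^1 u'v' dx = ∫_0^1 (3*x^2 - 3*x + 1/2) v dx for all v ∈ V.

Multiply both sides by a test function v and integrate from 0 to 1:
  ∫_0^1 −u''(x) v(x) dx = ∫_0^1 f(x) v(x) dx.
Integrate the LHS by parts once:
  ∫_0^1 −u'' v dx = −[u'(x) v(x)]_0^1 + ∫_0^1 u'(x) v'(x) dx.
Thus ∫_0^1 u'(x) v'(x) dx = ∫_0^1 f(x) v(x) dx + [u'(x) v(x)]_0^1.
Choose V so that boundary terms are either known or forced to vanish.
u has homogeneous Neumann: u'(0) = u'(1) = 0. So [u' v]_0^1 = 0·v(1) − 0·v(0) = 0 for any v; take V = H^1(0, 1).
Weak formulation: find u (satisfying any essential BC) such that ∫_0^1 u'(x) v'(x) dx = ∫_0^1 f v dx for all v ∈ V (homogeneous Neumann, so boundary terms vanish).
Substituting f(x) = 3*x^2 - 3*x + 1/2, the right-hand side is ∫_0^1 (3*x^2 - 3*x + 1/2) v dx.
Compatibility check (pure Neumann): taking v ≡ 1 ∈ V gives 0 = ∫_0^1 f dx + (0) − (0), i.e. ∫_0^1 f dx must equal u'(0) − u'(1) = 0. Indeed ∫_0^1 (3*x^2 - 3*x + 1/2) dx = 0, so the data are compatible. The solution is then unique only up to an additive constant (fix it e.g. by requiring ∫_0^1 u dx = 0).


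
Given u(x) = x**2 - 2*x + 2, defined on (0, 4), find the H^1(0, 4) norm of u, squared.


||u||_{H^1}^2 = 544/5

The H^1 norm (squared) on an interval (0, L) is
  ||u||_{H^1}^2 = ∫_0^L u(x)^2 dx + ∫_0^L u'(x)^2 dx.
Compute u'(x) = 2*x - 2.
Then u(x)^2 = x**4 - 4*x**3 + 8*x**2 - 8*x + 4 and u'(x)^2 = 4*x**2 - 8*x + 4.
Integrate each monomial from 0 to 4 using ∫_0^4 c·x^n dx = c·4^(n+1)/(n+1):
  ∫_0^4 u(x)^2 dx = ∫_0^4 (x^4 - 4*x^3 + 8*x^2 - 8*x + 4) dx. Term by term:
    ∫_0^4 x^4 dx = 1024/5;  ∫_0^4 -4*x^3 dx = -256;  ∫_0^4 8*x^2 dx = 512/3;
    ∫_0^4 -8*x dx = -64;  ∫_0^4 4 dx = 16.
  Sum: 1024/5 − 256 + 512/3 − 64 + 16 = 1072/15.
  ∫_0^4 u'(x)^2 dx = ∫_0^4 (4*x^2 - 8*x + 4) dx. Term by term:
    ∫_0^4 4*x^2 dx = 256/3;  ∫_0^4 -8*x dx = -64;  ∫_0^4 4 dx = 16.
  Sum: 256/3 − 64 + 16 = 112/3.
Adding: ||u||_{H^1}^2 = 1072/15 + 112/3 = 544/5.


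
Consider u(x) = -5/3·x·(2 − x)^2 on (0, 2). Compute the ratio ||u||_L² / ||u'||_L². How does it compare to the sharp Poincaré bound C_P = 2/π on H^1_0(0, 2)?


||u||_L² / ||u'||_L² = sqrt(14)/7 < C_P = 2/π.

u(x) = -5/3·x·(2 − x)^2, so u'(x) = -5*x^2 + 40*x/3 - 20/3.
u(x) = -5/3·x·(2 − x)^2 vanishes at x = 0 and x = 2, so u ∈ H^1_0(0, 2). Differentiate via the product rule and integrate the resulting polynomials term by term.
  ∫_0^2 u² dx = ∫_0^2 (25*x^6/9 - 200*x^5/9 + 200*x^4/3 - 800*x^3/9 + 400*x^2/9) dx. Term by term:
    ∫_0^2 25*x^6/9 dx = 3200/63;  ∫_0^2 -200*x^5/9 dx = -6400/27;  ∫_0^2 200*x^4/3 dx = 1280/3;
    ∫_0^2 -800*x^3/9 dx = -3200/9;  ∫_0^2 400*x^2/9 dx = 3200/27.
  Sum: 3200/63 − 6400/27 + 1280/3 − 3200/9 + 3200/27 = 640/189.
  ∫_0^2 (u')² dx = ∫_0^2 (25*x^4 - 400*x^3/3 + 2200*x^2/9 - 1600*x/9 + 400/9) dx. Term by term:
    ∫_0^2 25*x^4 dx = 160;  ∫_0^2 -400*x^3/3 dx = -1600/3;  ∫_0^2 2200*x^2/9 dx = 17600/27;
    ∫_0^2 -1600*x/9 dx = -3200/9;  ∫_0^2 400/9 dx = 800/9.
  Sum: 160 − 1600/3 + 17600/27 − 3200/9 + 800/9 = 320/27.
∫_0^2 u² dx = 640/189, so ||u||_L² = 8*sqrt(210)/63.
∫_0^2 (u')² dx = 320/27, so ||u'||_L² = 8*sqrt(15)/9.
Ratio ||u||_L² / ||u'||_L² = sqrt(14)/7.
Sharp Poincaré constant on H^1_0(0, 2) is C_P = L/π = 2/π, achieved by sin(π/2·x).
A polynomial bump cannot attain the sharp Poincaré constant (only the first sine eigenfunction does), so the ratio is strictly less than C_P, consistent with ||u||_L² ≤ C_P ||u'||_L².


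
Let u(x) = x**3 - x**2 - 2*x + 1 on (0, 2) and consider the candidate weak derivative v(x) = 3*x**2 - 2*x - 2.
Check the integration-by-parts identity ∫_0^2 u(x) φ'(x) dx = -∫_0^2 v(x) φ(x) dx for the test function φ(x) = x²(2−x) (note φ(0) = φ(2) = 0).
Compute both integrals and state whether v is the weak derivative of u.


LHS = -8/15, RHS = -8/15. Yes, v = u' weakly.

u(x) = x**3 - x**2 - 2*x + 1, classical derivative u'(x) = 3*x**2 - 2*x - 2.
φ(x) = x²(2−x), so φ'(x) = x*(4 - 3*x).
Note φ(0) = φ(2) = 0, so the boundary term u·φ vanishes.
LHS = ∫_0^2 u(x) φ'(x) dx = ∫_0^2 (-3*x^5 + 7*x^4 + 2*x^3 - 11*x^2 + 4*x) dx. Term by term:
  ∫_0^2 -3*x^5 dx = -32;  ∫_0^2 7*x^4 dx = 224/5;  ∫_0^2 2*x^3 dx = 8;
  ∫_0^2 -11*x^2 dx = -88/3;  ∫_0^2 4*x dx = 8.
Sum: -32 + 224/5 + 8 − 88/3 + 8 = -8/15.
So LHS = -8/15.
∫_0^2 v(x) φ(x) dx = ∫_0^2 (-3*x^5 + 8*x^4 - 2*x^3 - 4*x^2) dx. Term by term:
  ∫_0^2 -3*x^5 dx = -32;  ∫_0^2 8*x^4 dx = 256/5;  ∫_0^2 -2*x^3 dx = -8;
  ∫_0^2 -4*x^2 dx = -32/3.
Sum: -32 + 256/5 − 8 − 32/3 = 8/15.
So RHS = -∫_0^2 v(x) φ(x) dx = -8/15.
LHS = RHS, so the identity holds for this test φ.
Moreover u is smooth here and v(x) = u'(x) = 3*x**2 - 2*x - 2 pointwise, so the identity holds for every test function. Hence v is the weak derivative of u.


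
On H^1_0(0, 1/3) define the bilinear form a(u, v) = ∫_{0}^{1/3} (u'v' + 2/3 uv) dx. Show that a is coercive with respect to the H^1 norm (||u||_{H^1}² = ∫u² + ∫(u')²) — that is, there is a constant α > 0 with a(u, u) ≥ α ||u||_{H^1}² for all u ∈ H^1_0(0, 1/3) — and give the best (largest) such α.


α = (2 + 27*π^2)/(3*(1 + 9*π^2))

Coercivity of a(·,·) on H^1_0(0, 1/3) means a(u, u) ≥ α ||u||_{H^1}² for every u ∈ H^1_0.
The interval has length L = 1/3, and Poincaré/coercivity depend only on L. Here a(u, u) = ∫(u')² + (2/3)·∫u².
Here 0 < c = 2/3 < 1. The condition a(u,u) ≥ α||u||_{H^1}² reads (1−α)∫(u')² ≥ (α−c)∫u². Any admissible α is ≤ 1 (rapidly oscillating u have ∫u²/∫(u')² → 0), and α = 1 would force 0 ≥ (1−c)∫u², impossible since c < 1; so 1−α > 0. By the sharp Poincaré inequality on H^1_0 of an interval of length L, ∫(u')² ≥ (π/L)²∫u² with equality for the first sine mode sin(π(x−x₀)/L) (x₀ the left endpoint), so the inequality holds for all u iff (1−α)(π/L)² ≥ α − c, i.e. α ≤ ((π/L)² + c)/((π/L)² + 1) = (1 + c(L/π)²)/(1 + (L/π)²). With (π/L)² = 9*π^2 and c = 2/3, the largest admissible constant is α = ((π/L)² + c)/((π/L)² + 1).
Simplifying, α = (2 + 27*π^2)/(3*(1 + 9*π^2)).


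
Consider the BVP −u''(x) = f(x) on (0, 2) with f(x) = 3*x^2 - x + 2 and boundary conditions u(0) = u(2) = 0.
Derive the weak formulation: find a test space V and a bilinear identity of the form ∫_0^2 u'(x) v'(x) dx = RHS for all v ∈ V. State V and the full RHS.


V = H^1_0(0, 2) (so v(0) = v(2) = 0); weak form: ∫_0^2 u'v' dx = ∫_0^2 (3*x^2 - x + 2) v dx for all v ∈ V.

Multiply both sides by a test function v and integrate from 0 to 2:
  ∫_0^2 −u''(x) v(x) dx = ∫_0^2 f(x) v(x) dx.
Integrate the LHS by parts once:
  ∫_0^2 −u'' v dx = −[u'(x) v(x)]_0^2 + ∫_0^2 u'(x) v'(x) dx.
Thus ∫_0^2 u'(x) v'(x) dx = ∫_0^2 f(x) v(x) dx + [u'(x) v(x)]_0^2.
Choose V so that boundary terms are either known or forced to vanish.
u is Dirichlet: u(0) = u(2) = 0. Let V = H^1_0(0, 2); then v(0) = v(2) = 0, and [u' v]_0^2 = 0.
Weak formulation: find u (satisfying any essential BC) such that ∫_0^2 u'(x) v'(x) dx = ∫_0^2 f v dx for all v ∈ V.
Substituting f(x) = 3*x^2 - x + 2, the right-hand side is ∫_0^2 (3*x^2 - x + 2) v dx.


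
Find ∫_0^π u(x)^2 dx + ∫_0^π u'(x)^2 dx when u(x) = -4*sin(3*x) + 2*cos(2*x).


||u||_{H^1(0,π)}^2 = -96 + 90*π

u'(x) = -4*sin(2*x) - 12*cos(3*x).
Expand u² and (u')² and integrate term by term on (0, π), using: for integers n ≥ 1, ∫_0^π sin²(nx) dx = ∫_0^π cos²(nx) dx = π/2; for n ≠ n', ∫_0^π sin(nx)sin(n'x) dx = ∫_0^π cos(nx)cos(n'x) dx = 0; and by product-to-sum, ∫_0^π sin(nx)cos(n'x) dx = ½∫_0^π [sin((n+n')x) + sin((n−n')x)] dx, which is 0 when n+n' is even and 2n/(n²−n'²) when n+n' is odd (it need not vanish on (0, π)).
  u² squared terms: (-4)²·∫sin(3x)² dx = 16·π/2 = 8*π;  (2)²·∫cos(2x)² dx = 4·π/2 = 2*π.
  u² cross terms: 2·(-4)·(2)·∫sin(3x)·cos(2x) dx = -16·(6/5) = -96/5.
  So ∫_0^π u² dx = 8*π + 2*π − 96/5 = -96/5 + 10*π.
  (u')² squared terms: (-12)²·∫cos(3x)² dx = 144·π/2 = 72*π;  (-4)²·∫sin(2x)² dx = 16·π/2 = 8*π.
  (u')² cross terms: 2·(-12)·(-4)·∫cos(3x)·sin(2x) dx = 96·(-4/5) = -384/5.
  So ∫_0^π (u')² dx = 72*π + 8*π − 384/5 = -384/5 + 80*π.
||u||_{H^1}^2 = (-96/5 + 10*π) + (-384/5 + 80*π) = -96 + 90*π.


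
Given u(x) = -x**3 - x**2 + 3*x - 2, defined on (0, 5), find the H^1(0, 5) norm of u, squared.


||u||_{H^1}^2 = 846505/42

The H^1 norm (squared) on an interval (0, L) is
  ||u||_{H^1}^2 = ∫_0^L u(x)^2 dx + ∫_0^L u'(x)^2 dx.
Compute u'(x) = -3*x**2 - 2*x + 3.
Then u(x)^2 = x**6 + 2*x**5 - 5*x**4 - 2*x**3 + 13*x**2 - 12*x + 4 and u'(x)^2 = 9*x**4 + 12*x**3 - 14*x**2 - 12*x + 9.
Integrate each monomial from 0 to 5 using ∫_0^5 c·x^n dx = c·5^(n+1)/(n+1):
  ∫_0^5 u(x)^2 dx = ∫_0^5 (x^6 + 2*x^5 - 5*x^4 - 2*x^3 + 13*x^2 - 12*x + 4) dx. Term by term:
    ∫_0^5 x^6 dx = 78125/7;  ∫_0^5 2*x^5 dx = 15625/3;  ∫_0^5 -5*x^4 dx = -3125;
    ∫_0^5 -2*x^3 dx = -625/2;  ∫_0^5 13*x^2 dx = 1625/3;  ∫_0^5 -12*x dx = -150;
    ∫_0^5 4 dx = 20.
  Sum: 78125/7 + 15625/3 − 3125 − 625/2 + 1625/3 − 150 + 20 = 186805/14.
  ∫_0^5 u'(x)^2 dx = ∫_0^5 (9*x^4 + 12*x^3 - 14*x^2 - 12*x + 9) dx. Term by term:
    ∫_0^5 9*x^4 dx = 5625;  ∫_0^5 12*x^3 dx = 1875;  ∫_0^5 -14*x^2 dx = -1750/3;
    ∫_0^5 -12*x dx = -150;  ∫_0^5 9 dx = 45.
  Sum: 5625 + 1875 − 1750/3 − 150 + 45 = 20435/3.
Adding: ||u||_{H^1}^2 = 186805/14 + 20435/3 = 846505/42.


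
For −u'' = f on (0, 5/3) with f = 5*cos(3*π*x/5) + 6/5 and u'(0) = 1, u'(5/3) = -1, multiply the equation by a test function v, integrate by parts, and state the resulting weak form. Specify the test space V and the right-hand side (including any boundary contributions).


V = H^1(0, 5/3) (v unrestricted at boundary; u is determined up to an additive constant); weak form: ∫_0^5/3 u'v' dx = ∫_0^5/3 (5*cos(3*π*x/5) + 6/5) v dx − v(5/3) − v(0) for all v ∈ V.

Multiply both sides by a test function v and integrate from 0 to 5/3:
  ∫_0^5/3 −u''(x) v(x) dx = ∫_0^5/3 f(x) v(x) dx.
Integrate the LHS by parts once:
  ∫_0^5/3 −u'' v dx = −[u'(x) v(x)]_0^5/3 + ∫_0^5/3 u'(x) v'(x) dx.
Thus ∫_0^5/3 u'(x) v'(x) dx = ∫_0^5/3 f(x) v(x) dx + [u'(x) v(x)]_0^5/3.
Choose V so that boundary terms are either known or forced to vanish.
u has inhomogeneous Neumann u'(0) = 1, u'(5/3) = -1. [u' v]_0^5/3 = (-1)·v(5/3) − (1)·v(0) = − v(5/3) − v(0). Take V = H^1(0, 5/3); boundary term becomes part of RHS.
Weak formulation: find u (satisfying any essential BC) such that ∫_0^5/3 u'(x) v'(x) dx = ∫_0^5/3 f v dx − v(5/3) − v(0) for all v ∈ V (Neumann data are natural BCs: they enter the RHS as boundary terms).
Substituting f(x) = 5*cos(3*π*x/5) + 6/5, the right-hand side is ∫_0^5/3 (5*cos(3*π*x/5) + 6/5) v dx − v(5/3) − v(0).
Compatibility check (pure Neumann): taking v ≡ 1 ∈ V gives 0 = ∫_0^5/3 f dx + (-1) − (1), i.e. ∫_0^5/3 f dx must equal u'(0) − u'(5/3) = 2. Indeed ∫_0^5/3 (5*cos(3*π*x/5) + 6/5) dx = 2, so the data are compatible. The solution is then unique only up to an additive constant (fix it e.g. by requiring ∫_0^5/3 u dx = 0).


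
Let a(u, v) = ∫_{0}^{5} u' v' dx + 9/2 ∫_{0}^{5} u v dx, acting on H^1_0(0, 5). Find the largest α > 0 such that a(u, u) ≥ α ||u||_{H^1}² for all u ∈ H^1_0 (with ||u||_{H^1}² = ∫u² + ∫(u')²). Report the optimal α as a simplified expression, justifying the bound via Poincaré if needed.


α = 1

Coercivity of a(·,·) on H^1_0(0, 5) means a(u, u) ≥ α ||u||_{H^1}² for every u ∈ H^1_0.
The interval has length L = 5, and Poincaré/coercivity depend only on L. Here a(u, u) = ∫(u')² + (9/2)·∫u².
Here c = 9/2 ≥ 1, so a(u,u) = ∫(u')² + c∫u² ≥ ∫(u')² + ∫u² = ||u||_{H^1}², i.e. α = 1 works. No larger α is possible: a(u,u) ≥ α||u||_{H^1}² means (1−α)∫(u')² ≥ (α−c)∫u², and for the modes u_n = sin(nπ(x−x₀)/L) (x₀ the left endpoint) one has ∫u_n²/∫(u_n')² = (L/(nπ))² → 0, so a(u_n,u_n)/||u_n||_{H^1}² → 1. Hence the optimal constant is α = 1.
Therefore α = 1.


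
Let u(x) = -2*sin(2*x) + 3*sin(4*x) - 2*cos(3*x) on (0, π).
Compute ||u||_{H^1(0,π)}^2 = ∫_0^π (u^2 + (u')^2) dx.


||u||_{H^1(0,π)}^2 = -1408/7 + 213*π/2

u'(x) = 6*sin(3*x) - 4*cos(2*x) + 12*cos(4*x).
Expand u² and (u')² and integrate term by term on (0, π), using: for integers n ≥ 1, ∫_0^π sin²(nx) dx = ∫_0^π cos²(nx) dx = π/2; for n ≠ n', ∫_0^π sin(nx)sin(n'x) dx = ∫_0^π cos(nx)cos(n'x) dx = 0; and by product-to-sum, ∫_0^π sin(nx)cos(n'x) dx = ½∫_0^π [sin((n+n')x) + sin((n−n')x)] dx, which is 0 when n+n' is even and 2n/(n²−n'²) when n+n' is odd (it need not vanish on (0, π)).
  u² squared terms: (-2)²·∫cos(3x)² dx = 4·π/2 = 2*π;  (-2)²·∫sin(2x)² dx = 4·π/2 = 2*π;  (3)²·∫sin(4x)² dx = 9·π/2 = 9*π/2.
  u² cross terms: 2·(-2)·(-2)·∫cos(3x)·sin(2x) dx = 8·(-4/5) = -32/5;  2·(-2)·(3)·∫cos(3x)·sin(4x) dx = -12·(8/7) = -96/7;  2·(-2)·(3)·∫sin(2x)·sin(4x) dx = -12·(0) = 0.
  So ∫_0^π u² dx = 2*π + 2*π + 9*π/2 − 32/5 − 96/7 + 0 = -704/35 + 17*π/2.
  (u')² squared terms: (-4)²·∫cos(2x)² dx = 16·π/2 = 8*π;  (6)²·∫sin(3x)² dx = 36·π/2 = 18*π;  (12)²·∫cos(4x)² dx = 144·π/2 = 72*π.
  (u')² cross terms: 2·(-4)·(6)·∫cos(2x)·sin(3x) dx = -48·(6/5) = -288/5;  2·(-4)·(12)·∫cos(2x)·cos(4x) dx = -96·(0) = 0;  2·(6)·(12)·∫sin(3x)·cos(4x) dx = 144·(-6/7) = -864/7.
  So ∫_0^π (u')² dx = 8*π + 18*π + 72*π − 288/5 + 0 − 864/7 = -6336/35 + 98*π.
||u||_{H^1}^2 = (-704/35 + 17*π/2) + (-6336/35 + 98*π) = -1408/7 + 213*π/2.


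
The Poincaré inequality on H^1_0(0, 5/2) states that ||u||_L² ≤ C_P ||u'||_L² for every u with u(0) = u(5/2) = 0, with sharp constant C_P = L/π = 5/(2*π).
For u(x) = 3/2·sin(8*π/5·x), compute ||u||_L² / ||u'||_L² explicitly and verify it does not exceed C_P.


||u||_L² / ||u'||_L² = 5/(8*π) < C_P = 5/(2*π).

u(x) = 3/2·sin(8*π/5·x), so u'(x) = 12*π*cos(8*π*x/5)/5.
Writing u(x) = A·sin(kπx/L) with A = 3/2 and k = 4, use ∫_0^L sin²(kπx/L) dx = L/2 and ∫_0^L cos²(kπx/L) dx = L/2.
u² = 9/4·sin²(8*π/5·x) and (u')² = 144*π^2/25·cos²(8*π/5·x), and each of sin², cos² integrates to L/2 = 5/4 over (0, 5/2).
∫_0^5/2 u² dx = 45/16, so ||u||_L² = 3*sqrt(5)/4.
∫_0^5/2 (u')² dx = 36*π^2/5, so ||u'||_L² = 6*sqrt(5)*π/5.
Ratio ||u||_L² / ||u'||_L² = 5/(8*π).
Sharp Poincaré constant on H^1_0(0, 5/2) is C_P = L/π = 5/(2*π), achieved by sin(2*π/5·x).
This is the k = 4 harmonic; the ratio L/(kπ) is strictly less than C_P = L/π, consistent with the sharp inequality ||u||_L² ≤ C_P ||u'||_L².


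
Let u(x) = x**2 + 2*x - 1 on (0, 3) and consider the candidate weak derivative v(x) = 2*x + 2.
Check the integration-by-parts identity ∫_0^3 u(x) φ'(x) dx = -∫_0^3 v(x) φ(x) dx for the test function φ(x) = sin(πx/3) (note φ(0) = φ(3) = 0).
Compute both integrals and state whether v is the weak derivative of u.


LHS = -30/π, RHS = -30/π. Yes, v = u' weakly.

u(x) = x**2 + 2*x - 1, classical derivative u'(x) = 2*x + 2.
φ(x) = sin(πx/3), so φ'(x) = π*cos(π*x/3)/3.
Note φ(0) = φ(3) = 0, so the boundary term u·φ vanishes.
LHS = ∫_0^3 u(x) φ'(x) dx = ∫_0^3 (π*x^2*cos(π*x/3)/3 + 2*π*x*cos(π*x/3)/3 - π*cos(π*x/3)/3) dx. Term by term:
  ∫_0^3 -π*cos(π*x/3)/3 dx = 0;  ∫_0^3 π*x^2*cos(π*x/3)/3 dx = -18/π;  ∫_0^3 2*π*x*cos(π*x/3)/3 dx = -12/π.
Sum: 0 − 18/π − 12/π = -30/π.
So LHS = -30/π.
∫_0^3 v(x) φ(x) dx = ∫_0^3 (2*x*sin(π*x/3) + 2*sin(π*x/3)) dx. Term by term:
  ∫_0^3 2*sin(π*x/3) dx = 12/π;  ∫_0^3 2*x*sin(π*x/3) dx = 18/π.
Sum: 12/π + 18/π = 30/π.
So RHS = -∫_0^3 v(x) φ(x) dx = -30/π.
LHS = RHS, so the identity holds for this test φ.
Moreover u is smooth here and v(x) = u'(x) = 2*x + 2 pointwise, so the identity holds for every test function. Hence v is the weak derivative of u.


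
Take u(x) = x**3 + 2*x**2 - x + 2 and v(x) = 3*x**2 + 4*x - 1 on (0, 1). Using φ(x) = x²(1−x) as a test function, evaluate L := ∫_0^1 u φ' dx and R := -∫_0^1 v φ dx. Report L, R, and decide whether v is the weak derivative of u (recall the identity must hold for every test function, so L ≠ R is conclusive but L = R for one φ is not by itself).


LHS = -13/60, RHS = -13/60. Yes, v = u' weakly.

u(x) = x**3 + 2*x**2 - x + 2, classical derivative u'(x) = 3*x**2 + 4*x - 1.
φ(x) = x²(1−x), so φ'(x) = x*(2 - 3*x).
Note φ(0) = φ(1) = 0, so the boundary term u·φ vanishes.
LHS = ∫_0^1 u(x) φ'(x) dx = ∫_0^1 (-3*x^5 - 4*x^4 + 7*x^3 - 8*x^2 + 4*x) dx. Term by term:
  ∫_0^1 -3*x^5 dx = -1/2;  ∫_0^1 -4*x^4 dx = -4/5;  ∫_0^1 7*x^3 dx = 7/4;
  ∫_0^1 -8*x^2 dx = -8/3;  ∫_0^1 4*x dx = 2.
Sum: -1/2 − 4/5 + 7/4 − 8/3 + 2 = -13/60.
So LHS = -13/60.
∫_0^1 v(x) φ(x) dx = ∫_0^1 (-3*x^5 - x^4 + 5*x^3 - x^2) dx. Term by term:
  ∫_0^1 -3*x^5 dx = -1/2;  ∫_0^1 -x^4 dx = -1/5;  ∫_0^1 5*x^3 dx = 5/4;
  ∫_0^1 -x^2 dx = -1/3.
Sum: -1/2 − 1/5 + 5/4 − 1/3 = 13/60.
So RHS = -∫_0^1 v(x) φ(x) dx = -13/60.
LHS = RHS, so the identity holds for this test φ.
Moreover u is smooth here and v(x) = u'(x) = 3*x**2 + 4*x - 1 pointwise, so the identity holds for every test function. Hence v is the weak derivative of u.


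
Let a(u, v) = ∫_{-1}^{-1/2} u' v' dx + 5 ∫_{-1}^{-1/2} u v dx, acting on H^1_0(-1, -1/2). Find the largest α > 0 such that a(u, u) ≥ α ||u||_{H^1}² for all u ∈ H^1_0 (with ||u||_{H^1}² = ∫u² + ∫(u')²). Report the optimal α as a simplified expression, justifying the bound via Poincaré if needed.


α = 1

Coercivity of a(·,·) on H^1_0(-1, -1/2) means a(u, u) ≥ α ||u||_{H^1}² for every u ∈ H^1_0.
The interval has length L = 1/2, and Poincaré/coercivity depend only on L. Here a(u, u) = ∫(u')² + (5)·∫u².
Here c = 5 ≥ 1, so a(u,u) = ∫(u')² + c∫u² ≥ ∫(u')² + ∫u² = ||u||_{H^1}², i.e. α = 1 works. No larger α is possible: a(u,u) ≥ α||u||_{H^1}² means (1−α)∫(u')² ≥ (α−c)∫u², and for the modes u_n = sin(nπ(x−x₀)/L) (x₀ the left endpoint) one has ∫u_n²/∫(u_n')² = (L/(nπ))² → 0, so a(u_n,u_n)/||u_n||_{H^1}² → 1. Hence the optimal constant is α = 1.
Therefore α = 1.


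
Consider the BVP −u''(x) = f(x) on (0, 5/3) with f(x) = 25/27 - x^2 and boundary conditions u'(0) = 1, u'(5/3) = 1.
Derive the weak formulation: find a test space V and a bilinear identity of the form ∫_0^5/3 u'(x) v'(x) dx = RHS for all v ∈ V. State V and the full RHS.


V = H^1(0, 5/3) (v unrestricted at boundary; u is determined up to an additive constant); weak form: ∫_0^5/3 u'v' dx = ∫_0^5/3 (25/27 - x^2) v dx + v(5/3) − v(0) for all v ∈ V.

Multiply both sides by a test function v and integrate from 0 to 5/3:
  ∫_0^5/3 −u''(x) v(x) dx = ∫_0^5/3 f(x) v(x) dx.
Integrate the LHS by parts once:
  ∫_0^5/3 −u'' v dx = −[u'(x) v(x)]_0^5/3 + ∫_0^5/3 u'(x) v'(x) dx.
Thus ∫_0^5/3 u'(x) v'(x) dx = ∫_0^5/3 f(x) v(x) dx + [u'(x) v(x)]_0^5/3.
Choose V so that boundary terms are either known or forced to vanish.
u has inhomogeneous Neumann u'(0) = 1, u'(5/3) = 1. [u' v]_0^5/3 = (1)·v(5/3) − (1)·v(0) = v(5/3) − v(0). Take V = H^1(0, 5/3); boundary term becomes part of RHS.
Weak formulation: find u (satisfying any essential BC) such that ∫_0^5/3 u'(x) v'(x) dx = ∫_0^5/3 f v dx + v(5/3) − v(0) for all v ∈ V (Neumann data are natural BCs: they enter the RHS as boundary terms).
Substituting f(x) = 25/27 - x^2, the right-hand side is ∫_0^5/3 (25/27 - x^2) v dx + v(5/3) − v(0).
Compatibility check (pure Neumann): taking v ≡ 1 ∈ V gives 0 = ∫_0^5/3 f dx + (1) − (1), i.e. ∫_0^5/3 f dx must equal u'(0) − u'(5/3) = 0. Indeed ∫_0^5/3 (25/27 - x^2) dx = 0, so the data are compatible. The solution is then unique only up to an additive constant (fix it e.g. by requiring ∫_0^5/3 u dx = 0).


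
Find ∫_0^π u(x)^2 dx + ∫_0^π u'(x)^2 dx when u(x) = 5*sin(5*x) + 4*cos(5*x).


||u||_{H^1(0,π)}^2 = 533*π

u'(x) = -20*sin(5*x) + 25*cos(5*x).
Expand u² and (u')² and integrate term by term on (0, π), using: for integers n ≥ 1, ∫_0^π sin²(nx) dx = ∫_0^π cos²(nx) dx = π/2; for n ≠ n', ∫_0^π sin(nx)sin(n'x) dx = ∫_0^π cos(nx)cos(n'x) dx = 0; and by product-to-sum, ∫_0^π sin(nx)cos(n'x) dx = ½∫_0^π [sin((n+n')x) + sin((n−n')x)] dx, which is 0 when n+n' is even and 2n/(n²−n'²) when n+n' is odd (it need not vanish on (0, π)).
  u² squared terms: (4)²·∫cos(5x)² dx = 16·π/2 = 8*π;  (5)²·∫sin(5x)² dx = 25·π/2 = 25*π/2.
  u² cross terms: 2·(4)·(5)·∫cos(5x)·sin(5x) dx = 40·(0) = 0.
  So ∫_0^π u² dx = 8*π + 25*π/2 + 0 = 41*π/2.
  (u')² squared terms: (-20)²·∫sin(5x)² dx = 400·π/2 = 200*π;  (25)²·∫cos(5x)² dx = 625·π/2 = 625*π/2.
  (u')² cross terms: 2·(-20)·(25)·∫sin(5x)·cos(5x) dx = -1000·(0) = 0.
  So ∫_0^π (u')² dx = 200*π + 625*π/2 + 0 = 1025*π/2.
||u||_{H^1}^2 = (41*π/2) + (1025*π/2) = 533*π.


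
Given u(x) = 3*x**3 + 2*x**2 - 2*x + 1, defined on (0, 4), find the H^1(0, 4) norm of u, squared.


||u||_{H^1}^2 = 1690204/35

The H^1 norm (squared) on an interval (0, L) is
  ||u||_{H^1}^2 = ∫_0^L u(x)^2 dx + ∫_0^L u'(x)^2 dx.
Compute u'(x) = 9*x**2 + 4*x - 2.
Then u(x)^2 = 9*x**6 + 12*x**5 - 8*x**4 - 2*x**3 + 8*x**2 - 4*x + 1 and u'(x)^2 = 81*x**4 + 72*x**3 - 20*x**2 - 16*x + 4.
Integrate each monomial from 0 to 4 using ∫_0^4 c·x^n dx = c·4^(n+1)/(n+1):
  ∫_0^4 u(x)^2 dx = ∫_0^4 (9*x^6 + 12*x^5 - 8*x^4 - 2*x^3 + 8*x^2 - 4*x + 1) dx. Term by term:
    ∫_0^4 9*x^6 dx = 147456/7;  ∫_0^4 12*x^5 dx = 8192;  ∫_0^4 -8*x^4 dx = -8192/5;
    ∫_0^4 -2*x^3 dx = -128;  ∫_0^4 8*x^2 dx = 512/3;  ∫_0^4 -4*x dx = -32;
    ∫_0^4 1 dx = 4.
  Sum: 147456/7 + 8192 − 8192/5 − 128 + 512/3 − 32 + 4 = 2901508/105.
  ∫_0^4 u'(x)^2 dx = ∫_0^4 (81*x^4 + 72*x^3 - 20*x^2 - 16*x + 4) dx. Term by term:
    ∫_0^4 81*x^4 dx = 82944/5;  ∫_0^4 72*x^3 dx = 4608;  ∫_0^4 -20*x^2 dx = -1280/3;
    ∫_0^4 -16*x dx = -128;  ∫_0^4 4 dx = 16.
  Sum: 82944/5 + 4608 − 1280/3 − 128 + 16 = 309872/15.
Adding: ||u||_{H^1}^2 = 2901508/105 + 309872/15 = 1690204/35.


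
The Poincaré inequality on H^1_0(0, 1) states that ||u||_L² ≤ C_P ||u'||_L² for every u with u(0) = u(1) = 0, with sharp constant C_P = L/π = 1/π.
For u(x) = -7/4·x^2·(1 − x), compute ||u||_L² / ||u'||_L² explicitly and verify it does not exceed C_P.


||u||_L² / ||u'||_L² = sqrt(14)/14 < C_P = 1/π.

u(x) = -7/4·x^2·(1 − x), so u'(x) = 7*x*(3*x - 2)/4.
u(x) = -7/4·x^2·(1 − x) vanishes at x = 0 and x = 1, so u ∈ H^1_0(0, 1). Differentiate via the product rule and integrate the resulting polynomials term by term.
  ∫_0^1 u² dx = ∫_0^1 (49*x^6/16 - 49*x^5/8 + 49*x^4/16) dx. Term by term:
    ∫_0^1 49*x^6/16 dx = 7/16;  ∫_0^1 -49*x^5/8 dx = -49/48;  ∫_0^1 49*x^4/16 dx = 49/80.
  Sum: 7/16 − 49/48 + 49/80 = 7/240.
  ∫_0^1 (u')² dx = ∫_0^1 (441*x^4/16 - 147*x^3/4 + 49*x^2/4) dx. Term by term:
    ∫_0^1 441*x^4/16 dx = 441/80;  ∫_0^1 -147*x^3/4 dx = -147/16;  ∫_0^1 49*x^2/4 dx = 49/12.
  Sum: 441/80 − 147/16 + 49/12 = 49/120.
∫_0^1 u² dx = 7/240, so ||u||_L² = sqrt(105)/60.
∫_0^1 (u')² dx = 49/120, so ||u'||_L² = 7*sqrt(30)/60.
Ratio ||u||_L² / ||u'||_L² = sqrt(14)/14.
Sharp Poincaré constant on H^1_0(0, 1) is C_P = L/π = 1/π, achieved by sin(π·x).
A polynomial bump cannot attain the sharp Poincaré constant (only the first sine eigenfunction does), so the ratio is strictly less than C_P, consistent with ||u||_L² ≤ C_P ||u'||_L².


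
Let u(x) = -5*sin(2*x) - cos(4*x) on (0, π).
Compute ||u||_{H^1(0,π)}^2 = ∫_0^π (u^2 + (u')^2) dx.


||u||_{H^1(0,π)}^2 = 71*π

u'(x) = 4*sin(4*x) - 10*cos(2*x).
Expand u² and (u')² and integrate term by term on (0, π), using: for integers n ≥ 1, ∫_0^π sin²(nx) dx = ∫_0^π cos²(nx) dx = π/2; for n ≠ n', ∫_0^π sin(nx)sin(n'x) dx = ∫_0^π cos(nx)cos(n'x) dx = 0; and by product-to-sum, ∫_0^π sin(nx)cos(n'x) dx = ½∫_0^π [sin((n+n')x) + sin((n−n')x)] dx, which is 0 when n+n' is even and 2n/(n²−n'²) when n+n' is odd (it need not vanish on (0, π)).
  u² squared terms: (-1)²·∫cos(4x)² dx = 1·π/2 = π/2;  (-5)²·∫sin(2x)² dx = 25·π/2 = 25*π/2.
  u² cross terms: 2·(-1)·(-5)·∫cos(4x)·sin(2x) dx = 10·(0) = 0.
  So ∫_0^π u² dx = π/2 + 25*π/2 + 0 = 13*π.
  (u')² squared terms: (-10)²·∫cos(2x)² dx = 100·π/2 = 50*π;  (4)²·∫sin(4x)² dx = 16·π/2 = 8*π.
  (u')² cross terms: 2·(-10)·(4)·∫cos(2x)·sin(4x) dx = -80·(0) = 0.
  So ∫_0^π (u')² dx = 50*π + 8*π + 0 = 58*π.
||u||_{H^1}^2 = (13*π) + (58*π) = 71*π.


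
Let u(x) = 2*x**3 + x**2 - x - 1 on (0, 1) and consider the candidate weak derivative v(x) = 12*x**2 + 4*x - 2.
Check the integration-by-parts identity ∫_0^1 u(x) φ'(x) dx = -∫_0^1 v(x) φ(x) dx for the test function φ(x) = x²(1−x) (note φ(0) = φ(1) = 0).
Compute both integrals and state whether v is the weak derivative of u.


LHS = -13/60, RHS = -13/30. No, v is not the weak derivative of u.

u(x) = 2*x**3 + x**2 - x - 1, classical derivative u'(x) = 6*x**2 + 2*x - 1.
φ(x) = x²(1−x), so φ'(x) = x*(2 - 3*x).
Note φ(0) = φ(1) = 0, so the boundary term u·φ vanishes.
LHS = ∫_0^1 u(x) φ'(x) dx = ∫_0^1 (-6*x^5 + x^4 + 5*x^3 + x^2 - 2*x) dx. Term by term:
  ∫_0^1 -6*x^5 dx = -1;  ∫_0^1 x^4 dx = 1/5;  ∫_0^1 5*x^3 dx = 5/4;
  ∫_0^1 x^2 dx = 1/3;  ∫_0^1 -2*x dx = -1.
Sum: -1 + 1/5 + 5/4 + 1/3 − 1 = -13/60.
So LHS = -13/60.
∫_0^1 v(x) φ(x) dx = ∫_0^1 (-12*x^5 + 8*x^4 + 6*x^3 - 2*x^2) dx. Term by term:
  ∫_0^1 -12*x^5 dx = -2;  ∫_0^1 8*x^4 dx = 8/5;  ∫_0^1 6*x^3 dx = 3/2;
  ∫_0^1 -2*x^2 dx = -2/3.
Sum: -2 + 8/5 + 3/2 − 2/3 = 13/30.
So RHS = -∫_0^1 v(x) φ(x) dx = -13/30.
LHS − RHS = 13/60 ≠ 0, so the identity fails.
(For a valid weak derivative the identity must hold for EVERY test function, in particular this one. The failure shows v is NOT the weak derivative of u.)
Correct weak derivative would be u'(x) = 6*x**2 + 2*x - 1.
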